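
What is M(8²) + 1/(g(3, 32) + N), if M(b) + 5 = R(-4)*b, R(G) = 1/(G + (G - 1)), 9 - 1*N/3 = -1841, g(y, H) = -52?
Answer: -599273/49482 ≈ -12.111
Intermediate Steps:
N = 5550 (N = 27 - 3*(-1841) = 27 + 5523 = 5550)
R(G) = 1/(-1 + 2*G) (R(G) = 1/(G + (-1 + G)) = 1/(-1 + 2*G))
M(b) = -5 - b/9 (M(b) = -5 + b/(-1 + 2*(-4)) = -5 + b/(-1 - 8) = -5 + b/(-9) = -5 - b/9)
M(8²) + 1/(g(3, 32) + N) = (-5 - ⅑*8²) + 1/(-52 + 5550) = (-5 - ⅑*64) + 1/5498 = (-5 - 64/9) + 1/5498 = -109/9 + 1/5498 = -599273/49482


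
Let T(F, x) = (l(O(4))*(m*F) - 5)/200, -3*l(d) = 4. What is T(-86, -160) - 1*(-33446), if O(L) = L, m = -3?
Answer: 6688851/200 ≈ 33444.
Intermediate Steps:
l(d) = -4/3 (l(d) = -⅓*4 = -4/3)
T(F, x) = -1/40 + F/50 (T(F, x) = (-(-4)*F - 5)/200 = (4*F - 5)*(1/200) = (-5 + 4*F)*(1/200) = -1/40 + F/50)
T(-86, -160) - 1*(-33446) = (-1/40 + (1/50)*(-86)) - 1*(-33446) = (-1/40 - 43/25) + 33446 = -349/200 + 33446 = 6688851/200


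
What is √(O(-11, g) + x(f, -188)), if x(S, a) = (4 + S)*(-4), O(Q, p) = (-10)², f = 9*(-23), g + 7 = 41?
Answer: 4*√57 ≈ 30.199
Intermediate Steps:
g = 34 (g = -7 + 41 = 34)
f = -207
O(Q, p) = 100
x(S, a) = -16 - 4*S
√(O(-11, g) + x(f, -188)) = √(100 + (-16 - 4*(-207))) = √(100 + (-16 + 828)) = √(100 + 812) = √912 = 4*√57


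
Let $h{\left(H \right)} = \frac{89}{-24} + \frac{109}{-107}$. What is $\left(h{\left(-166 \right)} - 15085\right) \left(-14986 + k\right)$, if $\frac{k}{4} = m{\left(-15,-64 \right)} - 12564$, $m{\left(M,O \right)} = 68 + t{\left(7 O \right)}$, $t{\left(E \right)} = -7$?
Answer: $\frac{419783289027}{428} \approx 9.808 \cdot 10^{8}$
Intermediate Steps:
$m{\left(M,O \right)} = 61$ ($m{\left(M,O \right)} = 68 - 7 = 61$)
$h{\left(H \right)} = - \frac{12139}{2568}$ ($h{\left(H \right)} = 89 \left(- \frac{1}{24}\right) + 109 \left(- \frac{1}{107}\right) = - \frac{89}{24} - \frac{109}{107} = - \frac{12139}{2568}$)
$k = -50012$ ($k = 4 \left(61 - 12564\right) = 4 \left(-12503\right) = -50012$)
$\left(h{\left(-166 \right)} - 15085\right) \left(-14986 + k\right) = \left(- \frac{12139}{2568} - 15085\right) \left(-14986 - 50012\right) = \left(- \frac{38750419}{2568}\right) \left(-64998\right) = \frac{419783289027}{428}$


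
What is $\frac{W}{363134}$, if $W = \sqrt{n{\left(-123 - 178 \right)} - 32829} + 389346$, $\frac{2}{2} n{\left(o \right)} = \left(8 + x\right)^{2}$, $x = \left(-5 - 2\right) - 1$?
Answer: $\frac{194673}{181567} + \frac{i \sqrt{32829}}{363134} \approx 1.0722 + 0.00049896 i$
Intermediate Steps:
$x = -8$ ($x = -7 - 1 = -8$)
$n{\left(o \right)} = 0$ ($n{\left(o \right)} = \left(8 - 8\right)^{2} = 0^{2} = 0$)
$W = 389346 + i \sqrt{32829}$ ($W = \sqrt{0 - 32829} + 389346 = \sqrt{-32829} + 389346 = i \sqrt{32829} + 389346 = 389346 + i \sqrt{32829} \approx 3.8935 \cdot 10^{5} + 181.19 i$)
$\frac{W}{363134} = \frac{389346 + i \sqrt{32829}}{363134} = \left(389346 + i \sqrt{32829}\right) \frac{1}{363134} = \frac{194673}{181567} + \frac{i \sqrt{32829}}{363134}$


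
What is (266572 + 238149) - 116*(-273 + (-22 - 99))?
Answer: 550425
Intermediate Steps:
(266572 + 238149) - 116*(-273 + (-22 - 99)) = 504721 - 116*(-273 - 121) = 504721 - 116*(-394) = 504721 + 45704 = 550425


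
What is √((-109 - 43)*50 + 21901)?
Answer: 3*√1589 ≈ 119.59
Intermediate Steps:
√((-109 - 43)*50 + 21901) = √(-152*50 + 21901) = √(-7600 + 21901) = √14301 = 3*√1589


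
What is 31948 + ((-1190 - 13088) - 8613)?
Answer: 9057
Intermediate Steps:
31948 + ((-1190 - 13088) - 8613) = 31948 + (-14278 - 8613) = 31948 - 22891 = 9057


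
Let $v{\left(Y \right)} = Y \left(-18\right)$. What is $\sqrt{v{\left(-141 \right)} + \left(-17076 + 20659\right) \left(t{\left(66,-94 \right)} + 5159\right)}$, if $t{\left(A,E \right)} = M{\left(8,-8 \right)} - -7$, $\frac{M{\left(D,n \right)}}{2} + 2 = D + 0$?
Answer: $4 \sqrt{1159707} \approx 4307.6$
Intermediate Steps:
$M{\left(D,n \right)} = -4 + 2 D$ ($M{\left(D,n \right)} = -4 + 2 \left(D + 0\right) = -4 + 2 D$)
$t{\left(A,E \right)} = 19$ ($t{\left(A,E \right)} = \left(-4 + 2 \cdot 8\right) - -7 = \left(-4 + 16\right) + 7 = 12 + 7 = 19$)
$v{\left(Y \right)} = - 18 Y$
$\sqrt{v{\left(-141 \right)} + \left(-17076 + 20659\right) \left(t{\left(66,-94 \right)} + 5159\right)} = \sqrt{\left(-18\right) \left(-141\right) + \left(-17076 + 20659\right) \left(19 + 5159\right)} = \sqrt{2538 + 3583 \cdot 5178} = \sqrt{2538 + 18552774} = \sqrt{18555312} = 4 \sqrt{1159707}$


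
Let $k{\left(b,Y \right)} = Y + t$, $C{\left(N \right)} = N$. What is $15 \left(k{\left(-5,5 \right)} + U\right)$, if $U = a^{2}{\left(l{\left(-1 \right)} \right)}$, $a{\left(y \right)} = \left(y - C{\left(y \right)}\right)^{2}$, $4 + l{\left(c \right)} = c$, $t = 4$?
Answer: $135$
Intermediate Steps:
$l{\left(c \right)} = -4 + c$
$k{\left(b,Y \right)} = 4 + Y$ ($k{\left(b,Y \right)} = Y + 4 = 4 + Y$)
$a{\left(y \right)} = 0$ ($a{\left(y \right)} = \left(y - y\right)^{2} = 0^{2} = 0$)
$U = 0$ ($U = 0^{2} = 0$)
$15 \left(k{\left(-5,5 \right)} + U\right) = 15 \left(\left(4 + 5\right) + 0\right) = 15 \left(9 + 0\right) = 15 \cdot 9 = 135$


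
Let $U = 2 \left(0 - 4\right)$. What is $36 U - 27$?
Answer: $-315$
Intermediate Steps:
$U = -8$ ($U = 2 \left(-4\right) = -8$)
$36 U - 27 = 36 \left(-8\right) - 27 = -288 - 27 = -315$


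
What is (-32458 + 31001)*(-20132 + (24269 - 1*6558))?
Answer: 3527397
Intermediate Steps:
(-32458 + 31001)*(-20132 + (24269 - 1*6558)) = -1457*(-20132 + (24269 - 6558)) = -1457*(-20132 + 17711) = -1457*(-2421) = 3527397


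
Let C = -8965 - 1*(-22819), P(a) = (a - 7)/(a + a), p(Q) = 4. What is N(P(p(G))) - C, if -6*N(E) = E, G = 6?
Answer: -221663/16 ≈ -13854.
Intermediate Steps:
P(a) = (-7 + a)/(2*a) (P(a) = (-7 + a)/((2*a)) = (-7 + a)*(1/(2*a)) = (-7 + a)/(2*a))
N(E) = -E/6
C = 13854 (C = -8965 + 22819 = 13854)
N(P(p(G))) - C = -(-7 + 4)/(12*4) - 1*13854 = -(-3)/(12*4) - 13854 = -1/6*(-3/8) - 13854 = 1/16 - 13854 = -221663/16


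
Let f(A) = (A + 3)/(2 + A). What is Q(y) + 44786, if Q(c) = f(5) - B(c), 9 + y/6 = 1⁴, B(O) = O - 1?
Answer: 313853/7 ≈ 44836.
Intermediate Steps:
B(O) = -1 + O
f(A) = (3 + A)/(2 + A)
y = -48 (y = -54 + 6*1⁴ = -54 + 6*1 = -54 + 6 = -48)
Q(c) = 15/7 - c (Q(c) = (3 + 5)/(2 + 5) - (-1 + c) = 8/7 + (1 - c) = 15/7 - c)
Q(y) + 44786 = (15/7 - 1*(-48)) + 44786 = (15/7 + 48) + 44786 = 351/7 + 44786 = 313853/7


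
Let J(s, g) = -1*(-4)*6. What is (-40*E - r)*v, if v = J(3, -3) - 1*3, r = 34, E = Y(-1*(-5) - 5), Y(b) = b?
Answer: -714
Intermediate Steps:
E = 0 (E = -1*(-5) - 5 = 5 - 5 = 0)
J(s, g) = 24 (J(s, g) = 4*6 = 24)
v = 21 (v = 24 - 1*3 = 24 - 3 = 21)
(-40*E - r)*v = (-40*0 - 1*34)*21 = (0 - 34)*21 = -34*21 = -714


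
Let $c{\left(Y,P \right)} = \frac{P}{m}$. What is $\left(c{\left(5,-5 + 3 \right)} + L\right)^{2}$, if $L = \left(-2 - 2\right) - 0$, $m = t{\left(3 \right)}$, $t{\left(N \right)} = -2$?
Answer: $9$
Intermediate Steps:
$m = -2$
$c{\left(Y,P \right)} = - \frac{P}{2}$ ($c{\left(Y,P \right)} = \frac{P}{-2} = P \left(- \frac{1}{2}\right) = - \frac{P}{2}$)
$L = -4$ ($L = -4 + 0 = -4$)
$\left(c{\left(5,-5 + 3 \right)} + L\right)^{2} = \left(- \frac{-5 + 3}{2} - 4\right)^{2} = \left(\left(- \frac{1}{2}\right) \left(-2\right) - 4\right)^{2} = \left(1 - 4\right)^{2} = \left(-3\right)^{2} = 9$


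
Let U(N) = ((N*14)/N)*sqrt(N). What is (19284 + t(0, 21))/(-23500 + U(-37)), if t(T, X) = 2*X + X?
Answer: -113663625/138064313 - 135429*I*sqrt(37)/276128626 ≈ -0.82327 - 0.0029833*I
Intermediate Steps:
t(T, X) = 3*X
U(N) = 14*sqrt(N) (U(N) = ((14*N)/N)*sqrt(N) = 14*sqrt(N))
(19284 + t(0, 21))/(-23500 + U(-37)) = (19284 + 3*21)/(-23500 + 14*sqrt(-37)) = (19284 + 63)/(-23500 + 14*(I*sqrt(37))) = 19347/(-23500 + 14*I*sqrt(37))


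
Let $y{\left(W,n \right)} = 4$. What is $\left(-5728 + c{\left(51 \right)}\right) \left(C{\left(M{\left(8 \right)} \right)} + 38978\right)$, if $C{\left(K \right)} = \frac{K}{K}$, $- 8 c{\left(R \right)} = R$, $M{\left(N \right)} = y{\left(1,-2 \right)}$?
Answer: $- \frac{1788161625}{8} \approx -2.2352 \cdot 10^{8}$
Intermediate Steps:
$M{\left(N \right)} = 4$
$c{\left(R \right)} = - \frac{R}{8}$
$C{\left(K \right)} = 1$
$\left(-5728 + c{\left(51 \right)}\right) \left(C{\left(M{\left(8 \right)} \right)} + 38978\right) = \left(-5728 - \frac{51}{8}\right) \left(1 + 38978\right) = \left(-5728 - \frac{51}{8}\right) 38979 = \left(- \frac{45875}{8}\right) 38979 = - \frac{1788161625}{8}$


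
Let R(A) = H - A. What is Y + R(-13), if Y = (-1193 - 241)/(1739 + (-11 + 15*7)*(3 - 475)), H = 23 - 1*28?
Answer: 342466/42629 ≈ 8.0336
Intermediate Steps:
H = -5 (H = 23 - 28 = -5)
R(A) = -5 - A
Y = 1434/42629 (Y = -1434/(1739 + (-11 + 105)*(-472)) = -1434/(1739 + 94*(-472)) = -1434/(1739 - 44368) = -1434/(-42629) = -1434*(-1/42629) = 1434/42629 ≈ 0.033639)
Y + R(-13) = 1434/42629 + (-5 - 1*(-13)) = 1434/42629 + (-5 + 13) = 1434/42629 + 8 = 342466/42629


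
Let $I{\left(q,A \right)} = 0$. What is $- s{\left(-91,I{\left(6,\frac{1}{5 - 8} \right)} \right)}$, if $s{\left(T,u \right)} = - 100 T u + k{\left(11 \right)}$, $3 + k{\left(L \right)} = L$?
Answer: $-8$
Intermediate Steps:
$k{\left(L \right)} = -3 + L$
$s{\left(T,u \right)} = 8 - 100 T u$ ($s{\left(T,u \right)} = - 100 T u + \left(-3 + 11\right) = - 100 T u + 8 = 8 - 100 T u$)
$- s{\left(-91,I{\left(6,\frac{1}{5 - 8} \right)} \right)} = - (8 - \left(-9100\right) 0) = - (8 + 0) = \left(-1\right) 8 = -8$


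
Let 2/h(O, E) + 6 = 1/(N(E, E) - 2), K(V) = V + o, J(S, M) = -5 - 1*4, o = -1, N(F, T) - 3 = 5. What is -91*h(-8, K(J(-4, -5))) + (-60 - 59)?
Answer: -439/5 ≈ -87.800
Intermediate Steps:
N(F, T) = 8 (N(F, T) = 3 + 5 = 8)
J(S, M) = -9 (J(S, M) = -5 - 4 = -9)
K(V) = -1 + V (K(V) = V - 1 = -1 + V)
h(O, E) = -12/35 (h(O, E) = 2/(-6 + 1/(8 - 2)) = 2/(-6 + 1/6) = 2/(-35/6) = 2*(-6/35) = -12/35)
-91*h(-8, K(J(-4, -5))) + (-60 - 59) = -91*(-12/35) + (-60 - 59) = 156/5 - 119 = -439/5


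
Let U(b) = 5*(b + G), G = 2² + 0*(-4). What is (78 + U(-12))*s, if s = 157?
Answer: 5966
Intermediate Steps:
G = 4 (G = 4 + 0 = 4)
U(b) = 20 + 5*b (U(b) = 5*(b + 4) = 5*(4 + b) = 20 + 5*b)
(78 + U(-12))*s = (78 + (20 + 5*(-12)))*157 = (78 + (20 - 60))*157 = (78 - 40)*157 = 38*157 = 5966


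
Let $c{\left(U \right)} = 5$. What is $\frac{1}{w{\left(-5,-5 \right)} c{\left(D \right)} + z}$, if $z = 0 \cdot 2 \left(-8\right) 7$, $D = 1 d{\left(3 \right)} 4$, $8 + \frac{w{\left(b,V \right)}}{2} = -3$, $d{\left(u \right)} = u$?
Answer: $- \frac{1}{110} \approx -0.0090909$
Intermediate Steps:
$w{\left(b,V \right)} = -22$ ($w{\left(b,V \right)} = -16 + 2 \left(-3\right) = -16 - 6 = -22$)
$D = 12$ ($D = 1 \cdot 3 \cdot 4 = 3 \cdot 4 = 12$)
$z = 0$ ($z = 0 \left(-8\right) 7 = 0 \cdot 7 = 0$)
$\frac{1}{w{\left(-5,-5 \right)} c{\left(D \right)} + z} = \frac{1}{\left(-22\right) 5 + 0} = \frac{1}{-110 + 0} = \frac{1}{-110} = - \frac{1}{110}$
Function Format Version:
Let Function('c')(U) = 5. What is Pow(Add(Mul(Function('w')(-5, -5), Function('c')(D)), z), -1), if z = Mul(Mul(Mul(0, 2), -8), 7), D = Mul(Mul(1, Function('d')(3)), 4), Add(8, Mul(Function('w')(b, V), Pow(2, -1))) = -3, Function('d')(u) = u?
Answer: Rational(-1, 110) ≈ -0.0090909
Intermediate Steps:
Function('w')(b, V) = -22 (Function('w')(b, V) = Add(-16, Mul(2, -3)) = Add(-16, -6) = -22)
D = 12 (D = Mul(Mul(1, 3), 4) = Mul(3, 4) = 12)
z = 0 (z = Mul(Mul(0, -8), 7) = Mul(0, 7) = 0)
Pow(Add(Mul(Function('w')(-5, -5), Function('c')(D)), z), -1) = Pow(Add(Mul(-22, 5), 0), -1) = Pow(Add(-110, 0), -1) = Pow(-110, -1) = Rational(-1, 110)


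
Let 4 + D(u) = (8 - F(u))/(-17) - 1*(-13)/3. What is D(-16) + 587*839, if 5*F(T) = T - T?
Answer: 25117136/51 ≈ 4.9249e+5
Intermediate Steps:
F(T) = 0 (F(T) = (T - T)/5 = (⅕)*0 = 0)
D(u) = -7/51 (D(u) = -4 + ((8 - 1*0)/(-17) - 1*(-13)/3) = -4 + ((8 + 0)*(-1/17) + 13*(⅓)) = -4 + (8*(-1/17) + 13/3) = -4 + (-8/17 + 13/3) = -4 + 197/51 = -7/51)
D(-16) + 587*839 = -7/51 + 587*839 = -7/51 + 492493 = 25117136/51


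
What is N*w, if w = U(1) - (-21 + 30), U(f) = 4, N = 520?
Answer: -2600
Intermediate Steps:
w = -5 (w = 4 - (-21 + 30) = 4 - 1*9 = 4 - 9 = -5)
N*w = 520*(-5) = -2600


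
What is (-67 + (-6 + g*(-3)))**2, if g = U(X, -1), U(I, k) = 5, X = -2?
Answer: 7744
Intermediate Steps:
g = 5
(-67 + (-6 + g*(-3)))**2 = (-67 + (-6 + 5*(-3)))**2 = (-67 + (-6 - 15))**2 = (-67 - 21)**2 = (-88)**2 = 7744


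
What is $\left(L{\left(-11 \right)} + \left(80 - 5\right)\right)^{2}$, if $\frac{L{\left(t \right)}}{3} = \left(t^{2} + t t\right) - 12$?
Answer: $585225$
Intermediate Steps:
$L{\left(t \right)} = -36 + 6 t^{2}$ ($L{\left(t \right)} = 3 \left(\left(t^{2} + t t\right) - 12\right) = 3 \left(\left(t^{2} + t^{2}\right) - 12\right) = 3 \left(2 t^{2} - 12\right) = 3 \left(-12 + 2 t^{2}\right) = -36 + 6 t^{2}$)
$\left(L{\left(-11 \right)} + \left(80 - 5\right)\right)^{2} = \left(\left(-36 + 6 \left(-11\right)^{2}\right) + \left(80 - 5\right)\right)^{2} = \left(\left(-36 + 6 \cdot 121\right) + \left(80 - 5\right)\right)^{2} = \left(\left(-36 + 726\right) + 75\right)^{2} = \left(690 + 75\right)^{2} = 765^{2} = 585225$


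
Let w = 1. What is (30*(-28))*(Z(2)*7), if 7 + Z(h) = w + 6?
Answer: 0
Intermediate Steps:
Z(h) = 0 (Z(h) = -7 + (1 + 6) = -7 + 7 = 0)
(30*(-28))*(Z(2)*7) = (30*(-28))*(0*7) = -840*0 = 0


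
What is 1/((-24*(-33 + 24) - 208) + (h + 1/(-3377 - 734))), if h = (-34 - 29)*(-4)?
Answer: 4111/1068859 ≈ 0.0038462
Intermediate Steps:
h = 252 (h = -63*(-4) = 252)
1/((-24*(-33 + 24) - 208) + (h + 1/(-3377 - 734))) = 1/((-24*(-33 + 24) - 208) + (252 + 1/(-3377 - 734))) = 1/((-24*(-9) - 208) + (252 + 1/(-4111))) = 1/((216 - 208) + (252 - 1/4111)) = 1/(8 + 1035971/4111) = 1/(1068859/4111) = 4111/1068859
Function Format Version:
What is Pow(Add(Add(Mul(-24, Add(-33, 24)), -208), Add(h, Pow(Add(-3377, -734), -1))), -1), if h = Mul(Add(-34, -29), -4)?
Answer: Rational(4111, 1068859) ≈ 0.0038462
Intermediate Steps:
h = 252 (h = Mul(-63, -4) = 252)
Pow(Add(Add(Mul(-24, Add(-33, 24)), -208), Add(h, Pow(Add(-3377, -734), -1))), -1) = Pow(Add(Add(Mul(-24, Add(-33, 24)), -208), Add(252, Pow(Add(-3377, -734), -1))), -1) = Pow(Add(Add(Mul(-24, -9), -208), Add(252, Pow(-4111, -1))), -1) = Pow(Add(Add(216, -208), Add(252, Rational(-1, 4111))), -1) = Pow(Add(8, Rational(1035971, 4111)), -1) = Pow(Rational(1068859, 4111), -1) = Rational(4111, 1068859)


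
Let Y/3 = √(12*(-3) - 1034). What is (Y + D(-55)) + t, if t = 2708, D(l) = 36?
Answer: 2744 + 3*I*√1070 ≈ 2744.0 + 98.133*I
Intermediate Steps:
Y = 3*I*√1070 (Y = 3*√(12*(-3) - 1034) = 3*√(-36 - 1034) = 3*√(-1070) = 3*(I*√1070) = 3*I*√1070 ≈ 98.133*I)
(Y + D(-55)) + t = (3*I*√1070 + 36) + 2708 = (36 + 3*I*√1070) + 2708 = 2744 + 3*I*√1070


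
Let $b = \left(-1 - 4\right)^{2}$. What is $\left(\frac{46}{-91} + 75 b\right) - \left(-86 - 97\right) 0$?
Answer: $\frac{170579}{91} \approx 1874.5$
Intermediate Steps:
$b = 25$ ($b = \left(-5\right)^{2} = 25$)
$\left(\frac{46}{-91} + 75 b\right) - \left(-86 - 97\right) 0 = \left(\frac{46}{-91} + 75 \cdot 25\right) - \left(-86 - 97\right) 0 = \left(46 \left(- \frac{1}{91}\right) + 1875\right) - \left(-183\right) 0 = \left(- \frac{46}{91} + 1875\right) - 0 = \frac{170579}{91} + 0 = \frac{170579}{91}$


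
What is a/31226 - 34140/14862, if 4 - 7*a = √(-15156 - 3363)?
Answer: -621860836/270713807 - I*√18519/218582 ≈ -2.2971 - 0.00062258*I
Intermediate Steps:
a = 4/7 - I*√18519/7 (a = 4/7 - √(-15156 - 3363)/7 = 4/7 - I*√18519/7 ≈ 0.57143 - 19.441*I)
a/31226 - 34140/14862 = (4/7 - I*√18519/7)/31226 - 34140/14862 = (4/7 - I*√18519/7)*(1/31226) - 34140*1/14862 = (2/109291 - I*√18519/218582) - 5690/2477 = -621860836/270713807 - I*√18519/218582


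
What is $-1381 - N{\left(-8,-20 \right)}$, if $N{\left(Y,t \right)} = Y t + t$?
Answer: $-1521$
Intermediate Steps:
$N{\left(Y,t \right)} = t + Y t$
$-1381 - N{\left(-8,-20 \right)} = -1381 - - 20 \left(1 - 8\right) = -1381 - \left(-20\right) \left(-7\right) = -1381 - 140 = -1521$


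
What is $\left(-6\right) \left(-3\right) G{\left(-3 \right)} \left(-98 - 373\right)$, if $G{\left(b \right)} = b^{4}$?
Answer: $-686718$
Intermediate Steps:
$\left(-6\right) \left(-3\right) G{\left(-3 \right)} \left(-98 - 373\right) = \left(-6\right) \left(-3\right) \left(-3\right)^{4} \left(-98 - 373\right) = 18 \cdot 81 \left(-471\right) = 1458 \left(-471\right) = -686718$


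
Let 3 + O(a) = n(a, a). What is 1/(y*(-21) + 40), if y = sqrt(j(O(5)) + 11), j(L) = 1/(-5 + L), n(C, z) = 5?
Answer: -5/388 - 7*sqrt(6)/776 ≈ -0.034983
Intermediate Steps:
O(a) = 2 (O(a) = -3 + 5 = 2)
y = 4*sqrt(6)/3 (y = sqrt(1/(-5 + 2) + 11) = sqrt(1/(-3) + 11) = sqrt(-1/3 + 11) = sqrt(32/3) = 4*sqrt(6)/3 ≈ 3.2660)
1/(y*(-21) + 40) = 1/((4*sqrt(6)/3)*(-21) + 40) = 1/(-28*sqrt(6) + 40) = 1/(40 - 28*sqrt(6))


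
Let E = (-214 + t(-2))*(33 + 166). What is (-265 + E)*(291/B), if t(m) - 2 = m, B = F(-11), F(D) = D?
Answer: 12469641/11 ≈ 1.1336e+6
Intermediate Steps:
B = -11
t(m) = 2 + m
E = -42586 (E = (-214 + (2 - 2))*(33 + 166) = (-214 + 0)*199 = -214*199 = -42586)
(-265 + E)*(291/B) = (-265 - 42586)*(291/(-11)) = -12469641*(-1)/11 = -42851*(-291/11) = 12469641/11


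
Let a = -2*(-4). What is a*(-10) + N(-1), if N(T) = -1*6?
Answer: -86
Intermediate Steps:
N(T) = -6
a = 8
a*(-10) + N(-1) = 8*(-10) - 6 = -80 - 6 = -86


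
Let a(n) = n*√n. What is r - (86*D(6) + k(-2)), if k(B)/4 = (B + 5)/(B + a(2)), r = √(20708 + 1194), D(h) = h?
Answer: -522 + √21902 - 6*√2 ≈ -382.49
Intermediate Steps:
r = √21902 ≈ 147.99
a(n) = n^(3/2)
k(B) = 4*(5 + B)/(B + 2*√2) (k(B) = 4*((B + 5)/(B + 2^(3/2))) = 4*((5 + B)/(B + 2*√2)) = 4*(5 + B)/(B + 2*√2))
r - (86*D(6) + k(-2)) = √21902 - (86*6 + 4*(5 - 2)/(-2 + 2*√2)) = √21902 - (516 + 4*3/(-2 + 2*√2)) = √21902 - (516 + 12/(-2 + 2*√2)) = √21902 + (-516 - 12/(-2 + 2*√2)) = -516 + √21902 - 12/(-2 + 2*√2)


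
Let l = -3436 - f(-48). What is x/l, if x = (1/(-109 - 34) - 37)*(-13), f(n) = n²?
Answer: -189/2255 ≈ -0.083814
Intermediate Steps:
l = -5740 (l = -3436 - 1*(-48)² = -3436 - 1*2304 = -3436 - 2304 = -5740)
x = 5292/11 (x = (1/(-143) - 37)*(-13) = (-1/143 - 37)*(-13) = -5292/143*(-13) = 5292/11 ≈ 481.09)
x/l = (5292/11)/(-5740) = (5292/11)*(-1/5740) = -189/2255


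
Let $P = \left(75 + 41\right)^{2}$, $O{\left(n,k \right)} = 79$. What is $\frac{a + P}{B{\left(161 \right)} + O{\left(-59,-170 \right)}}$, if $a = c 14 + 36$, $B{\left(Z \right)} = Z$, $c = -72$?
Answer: $\frac{3121}{60} \approx 52.017$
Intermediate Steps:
$a = -972$ ($a = \left(-72\right) 14 + 36 = -1008 + 36 = -972$)
$P = 13456$ ($P = 116^{2} = 13456$)
$\frac{a + P}{B{\left(161 \right)} + O{\left(-59,-170 \right)}} = \frac{-972 + 13456}{161 + 79} = \frac{12484}{240} = 12484 \cdot \frac{1}{240} = \frac{3121}{60}$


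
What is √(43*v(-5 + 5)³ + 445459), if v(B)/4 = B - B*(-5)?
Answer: 7*√9091 ≈ 667.43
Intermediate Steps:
v(B) = 24*B (v(B) = 4*(B - B*(-5)) = 4*(B - (-5)*B) = 4*(B + 5*B) = 4*(6*B) = 24*B)
√(43*v(-5 + 5)³ + 445459) = √(43*(24*(-5 + 5))³ + 445459) = √(43*(24*0)³ + 445459) = √(43*0³ + 445459) = √(43*0 + 445459) = √(0 + 445459) = √445459 = 7*√9091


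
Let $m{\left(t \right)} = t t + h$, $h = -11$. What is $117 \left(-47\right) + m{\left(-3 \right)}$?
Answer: $-5501$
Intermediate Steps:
$m{\left(t \right)} = -11 + t^{2}$ ($m{\left(t \right)} = t t - 11 = t^{2} - 11 = -11 + t^{2}$)
$117 \left(-47\right) + m{\left(-3 \right)} = 117 \left(-47\right) - \left(11 - \left(-3\right)^{2}\right) = -5499 + \left(-11 + 9\right) = -5499 - 2 = -5501$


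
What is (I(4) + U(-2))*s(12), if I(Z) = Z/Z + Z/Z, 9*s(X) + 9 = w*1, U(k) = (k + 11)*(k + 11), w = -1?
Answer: -830/9 ≈ -92.222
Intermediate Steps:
U(k) = (11 + k)**2 (U(k) = (11 + k)*(11 + k) = (11 + k)**2)
s(X) = -10/9 (s(X) = -1 + (-1*1)/9 = -1 + (1/9)*(-1) = -1 - 1/9 = -10/9)
I(Z) = 2 (I(Z) = 1 + 1 = 2)
(I(4) + U(-2))*s(12) = (2 + (11 - 2)**2)*(-10/9) = (2 + 9**2)*(-10/9) = (2 + 81)*(-10/9) = 83*(-10/9) = -830/9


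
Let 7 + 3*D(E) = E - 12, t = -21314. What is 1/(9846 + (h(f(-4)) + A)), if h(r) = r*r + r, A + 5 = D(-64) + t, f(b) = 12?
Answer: -3/34034 ≈ -8.8147e-5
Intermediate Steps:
D(E) = -19/3 + E/3 (D(E) = -7/3 + (E - 12)/3 = -7/3 + (-12 + E)/3 = -7/3 + (-4 + E/3) = -19/3 + E/3)
A = -64040/3 (A = -5 + ((-19/3 + (⅓)*(-64)) - 21314) = -5 + ((-19/3 - 64/3) - 21314) = -5 + (-83/3 - 21314) = -5 - 64025/3 = -64040/3 ≈ -21347.)
h(r) = r + r² (h(r) = r² + r = r + r²)
1/(9846 + (h(f(-4)) + A)) = 1/(9846 + (12*(1 + 12) - 64040/3)) = 1/(9846 + (12*13 - 64040/3)) = 1/(9846 + (156 - 64040/3)) = 1/(9846 - 63572/3) = 1/(-34034/3) = -3/34034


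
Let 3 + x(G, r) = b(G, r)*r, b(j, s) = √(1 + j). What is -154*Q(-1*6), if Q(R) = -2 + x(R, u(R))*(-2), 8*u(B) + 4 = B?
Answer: -616 - 385*I*√5 ≈ -616.0 - 860.89*I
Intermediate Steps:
u(B) = -½ + B/8
x(G, r) = -3 + r*√(1 + G) (x(G, r) = -3 + √(1 + G)*r = -3 + r*√(1 + G))
Q(R) = 4 - 2*√(1 + R)*(-½ + R/8) (Q(R) = -2 + (-3 + (-½ + R/8)*√(1 + R))*(-2) = -2 + (-3 + √(1 + R)*(-½ + R/8))*(-2) = -2 + (6 - 2*√(1 + R)*(-½ + R/8)) = 4 - 2*√(1 + R)*(-½ + R/8))
-154*Q(-1*6) = -154*(4 + √(1 - 1*6)*(4 - (-1)*6)/4) = -154*(4 + √(1 - 6)*(4 - 1*(-6))/4) = -154*(4 + √(-5)*(4 + 6)/4) = -154*(4 + (¼)*(I*√5)*10) = -154*(4 + 5*I*√5/2) = -616 - 385*I*√5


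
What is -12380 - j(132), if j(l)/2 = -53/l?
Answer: -817027/66 ≈ -12379.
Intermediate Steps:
j(l) = -106/l (j(l) = 2*(-53/l) = -106/l)
-12380 - j(132) = -12380 - (-106)/132 = -12380 - 1*(-53/66) = -12380 + 53/66 = -817027/66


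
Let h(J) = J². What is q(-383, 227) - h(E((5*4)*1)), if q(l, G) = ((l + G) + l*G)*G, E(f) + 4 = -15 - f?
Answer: -19772540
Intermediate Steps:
E(f) = -19 - f (E(f) = -4 + (-15 - f) = -19 - f)
q(l, G) = G*(G + l + G*l) (q(l, G) = ((G + l) + G*l)*G = (G + l + G*l)*G = G*(G + l + G*l))
q(-383, 227) - h(E((5*4)*1)) = 227*(227 - 383 + 227*(-383)) - (-19 - 5*4)² = 227*(227 - 383 - 86941) - (-19 - 20)² = 227*(-87097) - (-19 - 1*20)² = -19771019 - (-19 - 20)² = -19771019 - 1*(-39)² = -19771019 - 1*1521 = -19771019 - 1521 = -19772540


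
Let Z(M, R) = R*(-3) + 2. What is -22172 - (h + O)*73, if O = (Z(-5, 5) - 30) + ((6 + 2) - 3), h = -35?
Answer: -16843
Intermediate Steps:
Z(M, R) = 2 - 3*R (Z(M, R) = -3*R + 2 = 2 - 3*R)
O = -38 (O = ((2 - 3*5) - 30) + ((6 + 2) - 3) = ((2 - 15) - 30) + (8 - 3) = (-13 - 30) + 5 = -43 + 5 = -38)
-22172 - (h + O)*73 = -22172 - (-35 - 38)*73 = -22172 - (-73)*73 = -22172 - 1*(-5329) = -22172 + 5329 = -16843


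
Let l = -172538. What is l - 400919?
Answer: -573457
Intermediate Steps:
l - 400919 = -172538 - 400919 = -573457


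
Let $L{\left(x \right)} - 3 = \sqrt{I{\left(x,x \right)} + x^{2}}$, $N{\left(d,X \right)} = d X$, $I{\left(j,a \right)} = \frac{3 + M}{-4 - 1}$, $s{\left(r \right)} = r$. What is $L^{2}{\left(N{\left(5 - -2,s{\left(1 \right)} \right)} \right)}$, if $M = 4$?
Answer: $\frac{\left(15 + \sqrt{1190}\right)^{2}}{25} \approx 97.996$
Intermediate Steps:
$I{\left(j,a \right)} = - \frac{7}{5}$ ($I{\left(j,a \right)} = \frac{3 + 4}{-4 - 1} = \frac{7}{-5} = 7 \left(- \frac{1}{5}\right) = - \frac{7}{5}$)
$N{\left(d,X \right)} = X d$
$L{\left(x \right)} = 3 + \sqrt{- \frac{7}{5} + x^{2}}$
$L^{2}{\left(N{\left(5 - -2,s{\left(1 \right)} \right)} \right)} = \left(3 + \frac{\sqrt{-35 + 25 \left(1 \left(5 - -2\right)\right)^{2}}}{5}\right)^{2} = \left(3 + \frac{\sqrt{-35 + 25 \left(1 \left(5 + 2\right)\right)^{2}}}{5}\right)^{2} = \left(3 + \frac{\sqrt{-35 + 25 \left(1 \cdot 7\right)^{2}}}{5}\right)^{2} = \left(3 + \frac{\sqrt{-35 + 25 \cdot 7^{2}}}{5}\right)^{2} = \left(3 + \frac{\sqrt{-35 + 25 \cdot 49}}{5}\right)^{2} = \left(3 + \frac{\sqrt{-35 + 1225}}{5}\right)^{2} = \left(3 + \frac{\sqrt{1190}}{5}\right)^{2}$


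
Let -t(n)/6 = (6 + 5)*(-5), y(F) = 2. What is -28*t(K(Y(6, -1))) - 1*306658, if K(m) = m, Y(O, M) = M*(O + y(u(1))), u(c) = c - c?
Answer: -315898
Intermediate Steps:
u(c) = 0
Y(O, M) = M*(2 + O) (Y(O, M) = M*(O + 2) = M*(2 + O))
t(n) = 330 (t(n) = -6*(6 + 5)*(-5) = -66*(-5) = -6*(-55) = 330)
-28*t(K(Y(6, -1))) - 1*306658 = -28*330 - 1*306658 = -9240 - 306658 = -315898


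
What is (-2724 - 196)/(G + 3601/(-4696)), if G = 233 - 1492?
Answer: 2742464/1183173 ≈ 2.3179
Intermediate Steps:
G = -1259
(-2724 - 196)/(G + 3601/(-4696)) = (-2724 - 196)/(-1259 + 3601/(-4696)) = -2920/(-1259 + 3601*(-1/4696)) = -2920/(-1259 - 3601/4696) = -2920/(-5915865/4696) = -2920*(-4696/5915865) = 2742464/1183173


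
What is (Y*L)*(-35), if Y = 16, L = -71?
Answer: 39760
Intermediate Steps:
(Y*L)*(-35) = (16*(-71))*(-35) = -1136*(-35) = 39760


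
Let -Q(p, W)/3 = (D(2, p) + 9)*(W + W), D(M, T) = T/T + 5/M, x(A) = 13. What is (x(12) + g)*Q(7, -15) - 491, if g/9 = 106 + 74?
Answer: 1836634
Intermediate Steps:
D(M, T) = 1 + 5/M
g = 1620 (g = 9*(106 + 74) = 9*180 = 1620)
Q(p, W) = -75*W (Q(p, W) = -3*((5 + 2)/2 + 9)*(W + W) = -3*((½)*7 + 9)*2*W = -3*(7/2 + 9)*2*W = -75*2*W/2 = -75*W)
(x(12) + g)*Q(7, -15) - 491 = (13 + 1620)*(-75*(-15)) - 491 = 1633*1125 - 491 = 1837125 - 491 = 1836634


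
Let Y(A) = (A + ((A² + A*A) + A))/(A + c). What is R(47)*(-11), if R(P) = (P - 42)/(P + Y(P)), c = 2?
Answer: -539/1363 ≈ -0.39545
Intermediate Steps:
Y(A) = (2*A + 2*A²)/(2 + A) (Y(A) = (A + ((A² + A*A) + A))/(A + 2) = (A + ((A² + A²) + A))/(2 + A) = (A + (2*A² + A))/(2 + A) = (A + (A + 2*A²))/(2 + A) = (2*A + 2*A²)/(2 + A))
R(P) = (-42 + P)/(P + 2*P*(1 + P)/(2 + P)) (R(P) = (P - 42)/(P + 2*P*(1 + P)/(2 + P)) = (-42 + P)/(P + 2*P*(1 + P)/(2 + P)))
R(47)*(-11) = ((-42 + 47)*(2 + 47)/(47*(4 + 3*47)))*(-11) = ((1/47)*5*49/(4 + 141))*(-11) = ((1/47)*5*49/145)*(-11) = ((1/47)*(1/145)*5*49)*(-11) = (49/1363)*(-11) = -539/1363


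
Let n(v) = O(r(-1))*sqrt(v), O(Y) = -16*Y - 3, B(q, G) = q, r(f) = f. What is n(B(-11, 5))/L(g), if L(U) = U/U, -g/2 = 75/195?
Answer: 13*I*sqrt(11) ≈ 43.116*I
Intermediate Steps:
O(Y) = -3 - 16*Y
g = -10/13 (g = -150/195 = -2*5/13 = -10/13 ≈ -0.76923)
n(v) = 13*sqrt(v) (n(v) = (-3 - 16*(-1))*sqrt(v) = (-3 + 16)*sqrt(v) = 13*sqrt(v))
L(U) = 1
n(B(-11, 5))/L(g) = (13*sqrt(-11))/1 = (13*(I*sqrt(11)))*1 = (13*I*sqrt(11))*1 = 13*I*sqrt(11)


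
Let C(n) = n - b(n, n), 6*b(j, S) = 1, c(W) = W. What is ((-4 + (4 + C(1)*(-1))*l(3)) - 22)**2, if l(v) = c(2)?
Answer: 3481/9 ≈ 386.78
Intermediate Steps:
b(j, S) = 1/6 (b(j, S) = (1/6)*1 = 1/6)
l(v) = 2
C(n) = -1/6 + n (C(n) = n - 1*1/6 = n - 1/6 = -1/6 + n)
((-4 + (4 + C(1)*(-1))*l(3)) - 22)**2 = ((-4 + (4 + (-1/6 + 1)*(-1))*2) - 22)**2 = ((-4 + (4 + (5/6)*(-1))*2) - 22)**2 = ((-4 + (4 - 5/6)*2) - 22)**2 = ((-4 + (19/6)*2) - 22)**2 = ((-4 + 19/3) - 22)**2 = (7/3 - 22)**2 = (-59/3)**2 = 3481/9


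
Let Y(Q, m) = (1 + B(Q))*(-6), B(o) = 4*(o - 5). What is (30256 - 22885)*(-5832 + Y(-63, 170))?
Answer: -31002426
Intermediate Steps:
B(o) = -20 + 4*o (B(o) = 4*(-5 + o) = -20 + 4*o)
Y(Q, m) = 114 - 24*Q (Y(Q, m) = (1 + (-20 + 4*Q))*(-6) = (-19 + 4*Q)*(-6) = 114 - 24*Q)
(30256 - 22885)*(-5832 + Y(-63, 170)) = (30256 - 22885)*(-5832 + (114 - 24*(-63))) = 7371*(-5832 + (114 + 1512)) = 7371*(-5832 + 1626) = 7371*(-4206) = -31002426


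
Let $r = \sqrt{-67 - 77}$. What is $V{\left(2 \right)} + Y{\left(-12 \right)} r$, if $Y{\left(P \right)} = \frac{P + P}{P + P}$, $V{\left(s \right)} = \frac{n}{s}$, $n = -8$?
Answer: $-4 + 12 i \approx -4.0 + 12.0 i$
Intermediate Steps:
$V{\left(s \right)} = - \frac{8}{s}$
$Y{\left(P \right)} = 1$ ($Y{\left(P \right)} = \frac{2 P}{2 P} = 2 P \frac{1}{2 P} = 1$)
$r = 12 i$ ($r = \sqrt{-144} = 12 i \approx 12.0 i$)
$V{\left(2 \right)} + Y{\left(-12 \right)} r = - \frac{8}{2} + 1 \cdot 12 i = \left(-8\right) \frac{1}{2} + 12 i = -4 + 12 i$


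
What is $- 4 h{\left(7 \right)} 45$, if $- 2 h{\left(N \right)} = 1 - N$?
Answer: $-540$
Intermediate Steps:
$h{\left(N \right)} = - \frac{1}{2} + \frac{N}{2}$ ($h{\left(N \right)} = - \frac{1 - N}{2} = - \frac{1}{2} + \frac{N}{2}$)
$- 4 h{\left(7 \right)} 45 = - 4 \left(- \frac{1}{2} + \frac{1}{2} \cdot 7\right) 45 = - 4 \left(- \frac{1}{2} + \frac{7}{2}\right) 45 = \left(-4\right) 3 \cdot 45 = \left(-12\right) 45 = -540$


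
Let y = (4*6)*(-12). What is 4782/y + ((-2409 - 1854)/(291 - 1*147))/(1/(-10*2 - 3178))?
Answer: 4543561/48 ≈ 94658.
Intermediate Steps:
y = -288 (y = 24*(-12) = -288)
4782/y + ((-2409 - 1854)/(291 - 1*147))/(1/(-10*2 - 3178)) = 4782/(-288) + ((-2409 - 1854)/(291 - 1*147))/(1/(-10*2 - 3178)) = 4782*(-1/288) + (-4263/(291 - 147))/(1/(-20 - 3178)) = -797/48 + (-4263/144)/(1/(-3198)) = -797/48 + (-4263*1/144)/(-1/3198) = -797/48 - 1421/48*(-3198) = -797/48 + 757393/8 = 4543561/48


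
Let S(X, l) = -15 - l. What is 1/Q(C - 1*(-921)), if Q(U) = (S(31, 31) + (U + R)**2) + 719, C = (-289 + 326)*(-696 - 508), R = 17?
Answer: 1/1901832773 ≈ 5.2581e-10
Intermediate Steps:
C = -44548 (C = 37*(-1204) = -44548)
Q(U) = 673 + (17 + U)**2 (Q(U) = ((-15 - 1*31) + (U + 17)**2) + 719 = ((-15 - 31) + (17 + U)**2) + 719 = (-46 + (17 + U)**2) + 719 = 673 + (17 + U)**2)
1/Q(C - 1*(-921)) = 1/(673 + (17 + (-44548 - 1*(-921)))**2) = 1/(673 + (17 + (-44548 + 921))**2) = 1/(673 + (17 - 43627)**2) = 1/(673 + (-43610)**2) = 1/(673 + 1901832100) = 1/1901832773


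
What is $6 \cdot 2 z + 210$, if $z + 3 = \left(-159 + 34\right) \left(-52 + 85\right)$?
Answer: $-49326$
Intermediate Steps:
$z = -4128$ ($z = -3 + \left(-159 + 34\right) \left(-52 + 85\right) = -3 - 4125 = -4128$)
$6 \cdot 2 z + 210 = 6 \cdot 2 \left(-4128\right) + 210 = 12 \left(-4128\right) + 210 = -49536 + 210 = -49326$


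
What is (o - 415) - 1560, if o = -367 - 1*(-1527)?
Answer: -815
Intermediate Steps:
o = 1160 (o = -367 + 1527 = 1160)
(o - 415) - 1560 = (1160 - 415) - 1560 = 745 - 1560 = -815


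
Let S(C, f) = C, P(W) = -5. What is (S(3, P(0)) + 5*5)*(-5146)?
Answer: -144088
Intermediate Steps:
(S(3, P(0)) + 5*5)*(-5146) = (3 + 5*5)*(-5146) = (3 + 25)*(-5146) = 28*(-5146) = -144088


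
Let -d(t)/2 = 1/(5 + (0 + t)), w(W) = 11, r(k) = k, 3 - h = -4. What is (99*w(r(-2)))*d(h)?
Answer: -363/2 ≈ -181.50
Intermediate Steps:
h = 7 (h = 3 - 1*(-4) = 3 + 4 = 7)
d(t) = -2/(5 + t) (d(t) = -2/(5 + (0 + t)) = -2/(5 + t))
(99*w(r(-2)))*d(h) = (99*11)*(-2/(5 + 7)) = 1089*(-2/12) = 1089*(-2*1/12) = 1089*(-⅙) = -363/2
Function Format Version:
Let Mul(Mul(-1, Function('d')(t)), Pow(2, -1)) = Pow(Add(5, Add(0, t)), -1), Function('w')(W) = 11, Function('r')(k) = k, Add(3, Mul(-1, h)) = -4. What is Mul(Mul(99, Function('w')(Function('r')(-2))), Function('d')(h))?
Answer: Rational(-363, 2) ≈ -181.50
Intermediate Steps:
h = 7 (h = Add(3, Mul(-1, -4)) = Add(3, 4) = 7)
Function('d')(t) = Mul(-2, Pow(Add(5, t), -1)) (Function('d')(t) = Mul(-2, Pow(Add(5, Add(0, t)), -1)) = Mul(-2, Pow(Add(5, t), -1)))
Mul(Mul(99, Function('w')(Function('r')(-2))), Function('d')(h)) = Mul(Mul(99, 11), Mul(-2, Pow(Add(5, 7), -1))) = Mul(1089, Mul(-2, Pow(12, -1))) = Mul(1089, Mul(-2, Rational(1, 12))) = Mul(1089, Rational(-1, 6)) = Rational(-363, 2)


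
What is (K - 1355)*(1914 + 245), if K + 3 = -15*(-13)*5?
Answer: -826897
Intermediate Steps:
K = 972 (K = -3 - 15*(-13)*5 = -3 + 195*5 = -3 + 975 = 972)
(K - 1355)*(1914 + 245) = (972 - 1355)*(1914 + 245) = -383*2159 = -826897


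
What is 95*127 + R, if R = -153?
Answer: 11912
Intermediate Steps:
95*127 + R = 95*127 - 153 = 12065 - 153 = 11912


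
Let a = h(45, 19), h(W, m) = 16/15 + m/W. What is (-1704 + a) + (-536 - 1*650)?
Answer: -129983/45 ≈ -2888.5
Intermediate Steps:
h(W, m) = 16/15 + m/W (h(W, m) = 16*(1/15) + m/W = 16/15 + m/W)
a = 67/45 (a = 16/15 + 19/45 = 67/45 ≈ 1.4889)
(-1704 + a) + (-536 - 1*650) = (-1704 + 67/45) + (-536 - 1*650) = -76613/45 + (-536 - 650) = -76613/45 - 1186 = -129983/45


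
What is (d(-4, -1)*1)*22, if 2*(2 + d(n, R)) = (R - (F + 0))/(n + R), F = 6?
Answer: -143/5 ≈ -28.600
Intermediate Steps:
d(n, R) = -2 + (-6 + R)/(2*(R + n)) (d(n, R) = -2 + ((R - (6 + 0))/(n + R))/2 = -2 + ((R - 1*6)/(R + n))/2 = -2 + ((R - 6)/(R + n))/2 = -2 + ((-6 + R)/(R + n))/2 = -2 + (-6 + R)/(2*(R + n)))
(d(-4, -1)*1)*22 = (((-3 - 2*(-4) - 3/2*(-1))/(-1 - 4))*1)*22 = (((-3 + 8 + 3/2)/(-5))*1)*22 = (-⅕*13/2*1)*22 = -13/10*1*22 = -13/10*22 = -143/5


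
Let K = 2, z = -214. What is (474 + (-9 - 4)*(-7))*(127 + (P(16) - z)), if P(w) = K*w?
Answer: 210745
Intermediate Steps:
P(w) = 2*w
(474 + (-9 - 4)*(-7))*(127 + (P(16) - z)) = (474 + (-9 - 4)*(-7))*(127 + (2*16 - 1*(-214))) = (474 - 13*(-7))*(127 + (32 + 214)) = (474 + 91)*(127 + 246) = 565*373 = 210745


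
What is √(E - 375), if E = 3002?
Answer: √2627 ≈ 51.254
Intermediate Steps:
√(E - 375) = √(3002 - 375) = √2627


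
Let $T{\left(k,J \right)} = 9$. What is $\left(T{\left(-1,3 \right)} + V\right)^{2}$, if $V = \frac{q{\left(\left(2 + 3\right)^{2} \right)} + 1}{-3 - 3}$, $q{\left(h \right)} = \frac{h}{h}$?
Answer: $\frac{676}{9} \approx 75.111$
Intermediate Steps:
$q{\left(h \right)} = 1$
$V = - \frac{1}{3}$ ($V = \frac{1 + 1}{-3 - 3} = \frac{2}{-6} = 2 \left(- \frac{1}{6}\right) = - \frac{1}{3} \approx -0.33333$)
$\left(T{\left(-1,3 \right)} + V\right)^{2} = \left(9 - \frac{1}{3}\right)^{2} = \left(\frac{26}{3}\right)^{2} = \frac{676}{9}$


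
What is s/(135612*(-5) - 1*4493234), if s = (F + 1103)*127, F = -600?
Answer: -63881/5171294 ≈ -0.012353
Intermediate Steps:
s = 63881 (s = (-600 + 1103)*127 = 503*127 = 63881)
s/(135612*(-5) - 1*4493234) = 63881/(135612*(-5) - 1*4493234) = 63881/(-678060 - 4493234) = 63881/(-5171294) = 63881*(-1/5171294) = -63881/5171294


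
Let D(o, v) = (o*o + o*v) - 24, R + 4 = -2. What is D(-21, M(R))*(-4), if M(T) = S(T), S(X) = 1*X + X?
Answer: -2676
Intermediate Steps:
S(X) = 2*X (S(X) = X + X = 2*X)
R = -6 (R = -4 - 2 = -6)
M(T) = 2*T
D(o, v) = -24 + o**2 + o*v (D(o, v) = (o**2 + o*v) - 24 = -24 + o**2 + o*v)
D(-21, M(R))*(-4) = (-24 + (-21)**2 - 42*(-6))*(-4) = (-24 + 441 - 21*(-12))*(-4) = (-24 + 441 + 252)*(-4) = 669*(-4) = -2676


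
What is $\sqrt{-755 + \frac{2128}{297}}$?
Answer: $\frac{i \sqrt{7329531}}{99} \approx 27.347 i$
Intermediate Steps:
$\sqrt{-755 + \frac{2128}{297}} = \sqrt{- \frac{222107}{297}} = \frac{i \sqrt{7329531}}{99}$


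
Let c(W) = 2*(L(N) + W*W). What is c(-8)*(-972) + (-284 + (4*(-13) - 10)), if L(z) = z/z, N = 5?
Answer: -126706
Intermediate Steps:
L(z) = 1
c(W) = 2 + 2*W² (c(W) = 2*(1 + W*W) = 2*(1 + W²) = 2 + 2*W²)
c(-8)*(-972) + (-284 + (4*(-13) - 10)) = (2 + 2*(-8)²)*(-972) + (-284 + (4*(-13) - 10)) = (2 + 2*64)*(-972) + (-284 + (-52 - 10)) = (2 + 128)*(-972) + (-284 - 62) = 130*(-972) - 346 = -126360 - 346 = -126706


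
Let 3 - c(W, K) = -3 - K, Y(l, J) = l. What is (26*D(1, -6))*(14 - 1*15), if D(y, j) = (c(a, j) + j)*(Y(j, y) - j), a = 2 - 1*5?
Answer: 0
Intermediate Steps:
a = -3 (a = 2 - 5 = -3)
c(W, K) = 6 + K (c(W, K) = 3 - (-3 - K) = 3 + (3 + K) = 6 + K)
D(y, j) = 0 (D(y, j) = ((6 + j) + j)*(j - j) = (6 + 2*j)*0 = 0)
(26*D(1, -6))*(14 - 1*15) = (26*0)*(14 - 1*15) = 0*(14 - 15) = 0*(-1) = 0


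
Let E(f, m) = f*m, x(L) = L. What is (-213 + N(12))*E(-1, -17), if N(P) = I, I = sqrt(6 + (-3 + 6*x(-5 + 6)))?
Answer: -3570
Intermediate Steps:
I = 3 (I = sqrt(6 + (-3 + 6*(-5 + 6))) = sqrt(6 + (-3 + 6*1)) = sqrt(6 + (-3 + 6)) = sqrt(6 + 3) = sqrt(9) = 3)
N(P) = 3
(-213 + N(12))*E(-1, -17) = (-213 + 3)*(-1*(-17)) = -210*17 = -3570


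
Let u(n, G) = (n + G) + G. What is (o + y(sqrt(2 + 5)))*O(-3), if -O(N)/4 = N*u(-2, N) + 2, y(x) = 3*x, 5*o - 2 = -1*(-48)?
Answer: -1040 - 312*sqrt(7) ≈ -1865.5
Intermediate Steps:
u(n, G) = n + 2*G (u(n, G) = (G + n) + G = n + 2*G)
o = 10 (o = 2/5 + (-1*(-48))/5 = 2/5 + (1/5)*48 = 2/5 + 48/5 = 10)
O(N) = -8 - 4*N*(-2 + 2*N) (O(N) = -4*(N*(-2 + 2*N) + 2) = -4*(2 + N*(-2 + 2*N)) = -8 - 4*N*(-2 + 2*N))
(o + y(sqrt(2 + 5)))*O(-3) = (10 + 3*sqrt(2 + 5))*(-8 - 8*(-3)**2 + 8*(-3)) = (10 + 3*sqrt(7))*(-8 - 8*9 - 24) = (10 + 3*sqrt(7))*(-8 - 72 - 24) = (10 + 3*sqrt(7))*(-104) = -1040 - 312*sqrt(7)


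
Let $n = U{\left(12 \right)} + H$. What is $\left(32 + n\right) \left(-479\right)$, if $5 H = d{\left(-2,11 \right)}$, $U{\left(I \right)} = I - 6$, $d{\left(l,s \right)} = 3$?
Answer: $- \frac{92447}{5} \approx -18489.0$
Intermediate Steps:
$U{\left(I \right)} = -6 + I$
$H = \frac{3}{5}$ ($H = \frac{1}{5} \cdot 3 = \frac{3}{5} \approx 0.6$)
$n = \frac{33}{5}$ ($n = \left(-6 + 12\right) + \frac{3}{5} = 6 + \frac{3}{5} = \frac{33}{5} \approx 6.6$)
$\left(32 + n\right) \left(-479\right) = \left(32 + \frac{33}{5}\right) \left(-479\right) = \frac{193}{5} \left(-479\right) = - \frac{92447}{5}$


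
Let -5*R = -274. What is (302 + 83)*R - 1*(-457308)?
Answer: 478406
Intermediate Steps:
R = 274/5 (R = -⅕*(-274) = 274/5 ≈ 54.800)
(302 + 83)*R - 1*(-457308) = (302 + 83)*(274/5) - 1*(-457308) = 385*(274/5) + 457308 = 21098 + 457308 = 478406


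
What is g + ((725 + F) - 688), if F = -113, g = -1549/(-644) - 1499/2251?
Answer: -107651501/1449644 ≈ -74.261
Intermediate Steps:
g = 2521443/1449644 (g = -1549*(-1/644) - 1499*1/2251 = 1549/644 - 1499/2251 = 2521443/1449644 ≈ 1.7394)
g + ((725 + F) - 688) = 2521443/1449644 + ((725 - 113) - 688) = 2521443/1449644 + (612 - 688) = 2521443/1449644 - 76 = -107651501/1449644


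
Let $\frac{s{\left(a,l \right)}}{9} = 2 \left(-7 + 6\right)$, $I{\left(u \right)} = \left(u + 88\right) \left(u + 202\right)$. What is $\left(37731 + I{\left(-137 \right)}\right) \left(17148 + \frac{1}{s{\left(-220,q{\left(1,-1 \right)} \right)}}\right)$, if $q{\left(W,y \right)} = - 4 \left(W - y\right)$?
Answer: $\frac{5331535999}{9} \approx 5.9239 \cdot 10^{8}$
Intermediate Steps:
$q{\left(W,y \right)} = - 4 W + 4 y$
$I{\left(u \right)} = \left(88 + u\right) \left(202 + u\right)$
$s{\left(a,l \right)} = -18$ ($s{\left(a,l \right)} = 9 \cdot 2 \left(-7 + 6\right) = 9 \cdot 2 \left(-1\right) = 9 \left(-2\right) = -18$)
$\left(37731 + I{\left(-137 \right)}\right) \left(17148 + \frac{1}{s{\left(-220,q{\left(1,-1 \right)} \right)}}\right) = \left(37731 + \left(17776 + \left(-137\right)^{2} + 290 \left(-137\right)\right)\right) \left(17148 + \frac{1}{-18}\right) = \left(37731 + \left(17776 + 18769 - 39730\right)\right) \left(17148 - \frac{1}{18}\right) = \left(37731 - 3185\right) \frac{308663}{18} = 34546 \cdot \frac{308663}{18} = \frac{5331535999}{9}$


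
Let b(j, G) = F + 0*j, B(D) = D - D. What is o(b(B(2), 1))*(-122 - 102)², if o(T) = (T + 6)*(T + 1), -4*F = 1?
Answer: 216384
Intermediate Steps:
B(D) = 0
F = -¼ (F = -¼*1 = -¼ ≈ -0.25000)
b(j, G) = -¼ (b(j, G) = -¼ + 0*j = -¼ + 0 = -¼)
o(T) = (1 + T)*(6 + T) (o(T) = (6 + T)*(1 + T) = (1 + T)*(6 + T))
o(b(B(2), 1))*(-122 - 102)² = (6 + (-¼)² + 7*(-¼))*(-122 - 102)² = (6 + 1/16 - 7/4)*(-224)² = (69/16)*50176 = 216384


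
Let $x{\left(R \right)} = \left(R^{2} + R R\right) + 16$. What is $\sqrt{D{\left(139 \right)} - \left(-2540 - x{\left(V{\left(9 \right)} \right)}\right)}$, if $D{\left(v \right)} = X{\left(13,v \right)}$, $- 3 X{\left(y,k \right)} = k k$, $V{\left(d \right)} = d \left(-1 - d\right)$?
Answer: $\frac{\sqrt{110841}}{3} \approx 110.98$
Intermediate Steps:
$x{\left(R \right)} = 16 + 2 R^{2}$ ($x{\left(R \right)} = \left(R^{2} + R^{2}\right) + 16 = 2 R^{2} + 16 = 16 + 2 R^{2}$)
$X{\left(y,k \right)} = - \frac{k^{2}}{3}$ ($X{\left(y,k \right)} = - \frac{k k}{3} = - \frac{k^{2}}{3}$)
$D{\left(v \right)} = - \frac{v^{2}}{3}$
$\sqrt{D{\left(139 \right)} - \left(-2540 - x{\left(V{\left(9 \right)} \right)}\right)} = \sqrt{- \frac{139^{2}}{3} - \left(-2556 - 162 \left(1 + 9\right)^{2}\right)} = \sqrt{\left(- \frac{1}{3}\right) 19321 + \left(\left(15165 + \left(16 + 2 \left(\left(-1\right) 9 \cdot 10\right)^{2}\right)\right) - 12625\right)} = \sqrt{- \frac{19321}{3} + \left(\left(15165 + \left(16 + 2 \left(-90\right)^{2}\right)\right) - 12625\right)} = \sqrt{- \frac{19321}{3} + \left(\left(15165 + \left(16 + 2 \cdot 8100\right)\right) - 12625\right)} = \sqrt{- \frac{19321}{3} + \left(\left(15165 + \left(16 + 16200\right)\right) - 12625\right)} = \sqrt{- \frac{19321}{3} + \left(\left(15165 + 16216\right) - 12625\right)} = \sqrt{- \frac{19321}{3} + \left(31381 - 12625\right)} = \sqrt{- \frac{19321}{3} + 18756} = \sqrt{\frac{36947}{3}} = \frac{\sqrt{110841}}{3}$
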